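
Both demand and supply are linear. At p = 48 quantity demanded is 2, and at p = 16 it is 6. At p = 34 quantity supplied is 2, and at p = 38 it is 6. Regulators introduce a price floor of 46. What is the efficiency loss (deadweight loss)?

7.67

Demand slope = (16 − 48)/(6 − 2) = −8, so p = 64 − 8q.
Supply slope = (38 − 34)/(6 − 2) = 1, so p = 32 + q.
Competitive equilibrium: 64 − 8q = 32 + q → q* = 3.5556, p* = 35.5556.
At the floor p = 46, quantity demanded = (64 − 46)/8 = 2.25.
Sellers' marginal cost at q' = 2.25: 32 + 1·2.25 = 34.25.
Δq = 3.5556 − 2.25 = 1.3056; wedge = 46 − 34.25 = 11.75.
Welfare loss = ½ × 1.3056 × 11.75 = 7.67.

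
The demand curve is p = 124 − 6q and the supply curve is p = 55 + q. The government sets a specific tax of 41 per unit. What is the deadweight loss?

Competitive equilibrium: 124 − 6q = 55 + q → q* = 9.8571, p* = 64.8571.
With the tax, the buyer price exceeds the seller price by 41: (124 − 6q) − (55 + q) = 41 → q' = 4.
Δq = 9.8571 − 4 = 5.8571; the wedge equals the tax, 41.
DWL = ½ × 5.8571 × 41 = 120.07.

120.07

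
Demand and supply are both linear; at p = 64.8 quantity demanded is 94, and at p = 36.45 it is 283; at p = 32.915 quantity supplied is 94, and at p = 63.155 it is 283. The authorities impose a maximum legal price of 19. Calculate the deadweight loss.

Demand slope = (36.45 − 64.8)/(283 − 94) = −0.15, so p = 78.9 − 0.15q.
Supply slope = (63.155 − 32.915)/(283 − 94) = 0.16, so p = 17.875 + 0.16q.
Competitive equilibrium: 78.9 − 0.15q = 17.875 + 0.16q → q* = 196.8548, p* = 49.3718.
At the ceiling p = 19, quantity supplied = (19 − 17.875)/0.16 = 7.0313.
Willingness to pay at q' = 7.0313: 78.9 − 0.15·7.0313 = 77.8453.
Δq = 196.8548 − 7.0313 = 189.8235; wedge = 77.8453 − 19 = 58.8453.
Deadweight loss = ½ × 189.8235 × 58.8453 = 5585.11.

5585.11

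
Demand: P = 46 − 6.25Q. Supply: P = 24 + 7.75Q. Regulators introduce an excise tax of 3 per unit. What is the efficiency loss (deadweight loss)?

Competitive equilibrium: 46 − 6.25Q = 24 + 7.75Q → Q* = 1.5714, P* = 36.1786.
With the tax, the buyer price exceeds the seller price by 3: (46 − 6.25Q) − (24 + 7.75Q) = 3 → Q' = 1.3571.
ΔQ = 1.5714 − 1.3571 = 0.2143; the wedge equals the tax, 3.
Welfare loss = ½ × 0.2143 × 3 = 0.32.

0.32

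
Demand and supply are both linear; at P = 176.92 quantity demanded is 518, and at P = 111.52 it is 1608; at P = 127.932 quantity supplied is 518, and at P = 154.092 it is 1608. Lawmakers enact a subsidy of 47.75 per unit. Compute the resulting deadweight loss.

Demand slope = (111.52 − 176.92)/(1608 − 518) = −0.06, so P = 208 − 0.06Q.
Supply slope = (154.092 − 127.932)/(1608 − 518) = 0.024, so P = 115.5 + 0.024Q.
Competitive equilibrium: 208 − 0.06Q = 115.5 + 0.024Q → Q* = 1101.1905, P* = 141.9286.
The subsidy lowers effective supply by 47.75: P = 67.75 + 0.024Q.
New quantity: 208 − 0.06Q = 67.75 + 0.024Q → Q' = 1669.6429.
Overproduction ΔQ = 1669.6429 − 1101.1905 = 568.4524; wedge = subsidy = 47.75.
The triangle = ½ × 568.4524 × 47.75 = 13571.80.

13571.80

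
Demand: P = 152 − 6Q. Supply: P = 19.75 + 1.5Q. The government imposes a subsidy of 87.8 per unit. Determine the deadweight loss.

Competitive equilibrium: 152 − 6Q = 19.75 + 1.5Q → Q* = 17.6333, P* = 46.2.
The subsidy lowers effective supply by 87.8: P = 1.5Q − 68.05.
New quantity: 152 − 6Q = 1.5Q − 68.05 → Q' = 29.34.
Overproduction ΔQ = 29.34 − 17.6333 = 11.7067; wedge = subsidy = 87.8.
Welfare loss = ½ × 11.7067 × 87.8 = 513.92.

513.92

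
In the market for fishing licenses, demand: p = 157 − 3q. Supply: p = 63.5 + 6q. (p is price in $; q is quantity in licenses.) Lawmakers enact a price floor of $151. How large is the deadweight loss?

Competitive equilibrium: 157 − 3q = 63.5 + 6q → q* = 10.3889, p* = 125.8333.
At the floor p = 151, quantity demanded = (157 − 151)/3 = 2.
Sellers' marginal cost at q' = 2: 63.5 + 6·2 = 75.5.
Δq = 10.3889 − 2 = 8.3889; wedge = 151 − 75.5 = 75.5.
DWL = ½ × 8.3889 × 75.5 = $316.68.

$316.68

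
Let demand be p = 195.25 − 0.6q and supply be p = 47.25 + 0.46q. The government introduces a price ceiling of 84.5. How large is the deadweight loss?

1822.76

Competitive equilibrium: 195.25 − 0.6q = 47.25 + 0.46q → q* = 139.62264, p* = 111.47642.
At the ceiling p = 84.5, quantity supplied = (84.5 − 47.25)/0.46 = 80.97826.
Willingness to pay at q' = 80.97826: 195.25 − 0.6·80.97826 = 146.66304.
Δq = 139.62264 − 80.97826 = 58.64438; wedge = 146.66304 − 84.5 = 62.16304.
The triangle = ½ × 58.64438 × 62.16304 = 1822.76.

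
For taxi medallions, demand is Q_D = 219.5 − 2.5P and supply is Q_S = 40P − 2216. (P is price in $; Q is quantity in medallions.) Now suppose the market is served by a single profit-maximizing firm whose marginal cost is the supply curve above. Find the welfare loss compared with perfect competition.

In inverse form: demand P = 87.8 − 0.4Q, supply P = 55.4 + 0.025Q.
Competitive equilibrium: 87.8 − 0.4Q = 55.4 + 0.025Q → Q* = 76.2353, P* = 57.3059.
Marginal revenue: MR = 87.8 − 0.8Q. Set MR = MC: 87.8 − 0.8Q = 55.4 + 0.025Q → Q_m = 39.2727.
Price P_m = 87.8 − 0.4·39.2727 = 72.0909; MC(Q_m) = 55.4 + 0.025·39.2727 = 56.3818.
Competitive Q* = 76.2353, so ΔQ = 36.9626; wedge = 72.0909 − 56.3818 = 15.7091.
The triangle = ½ × 36.9626 × 15.7091 = $290.32.

$290.32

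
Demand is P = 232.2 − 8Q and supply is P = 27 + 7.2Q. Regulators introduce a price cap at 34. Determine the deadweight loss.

Competitive equilibrium: 232.2 − 8Q = 27 + 7.2Q → Q* = 13.5, P* = 124.2.
At the ceiling P = 34, quantity supplied = (34 − 27)/7.2 = 0.97222.
Willingness to pay at Q' = 0.97222: 232.2 − 8·0.97222 = 224.42224.
ΔQ = 13.5 − 0.97222 = 12.52778; wedge = 224.42224 − 34 = 190.42224.
Deadweight loss = ½ × 12.52778 × 190.42224 = 1192.78.

1192.78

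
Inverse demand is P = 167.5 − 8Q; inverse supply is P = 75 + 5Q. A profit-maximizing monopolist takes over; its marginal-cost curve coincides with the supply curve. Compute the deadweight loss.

Competitive equilibrium: 167.5 − 8Q = 75 + 5Q → Q* = 7.1154, P* = 110.5769.
Marginal revenue: MR = 167.5 − 16Q. Set MR = MC: 167.5 − 16Q = 75 + 5Q → Q_m = 4.4048.
Price P_m = 167.5 − 8·4.4048 = 132.2616; MC(Q_m) = 75 + 5·4.4048 = 97.024.
Competitive Q* = 7.1154, so ΔQ = 2.7106; wedge = 132.2616 − 97.024 = 35.2376.
Welfare loss = ½ × 2.7106 × 35.2376 = 47.76.

47.76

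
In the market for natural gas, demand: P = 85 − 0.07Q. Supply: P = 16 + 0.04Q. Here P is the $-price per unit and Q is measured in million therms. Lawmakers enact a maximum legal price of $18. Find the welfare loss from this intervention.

$18328.41 million

Competitive equilibrium: 85 − 0.07Q = 16 + 0.04Q → Q* = 627.2727, P* = 41.0909.
At the ceiling P = 18, quantity supplied = (18 − 16)/0.04 = 50.
Willingness to pay at Q' = 50: 85 − 0.07·50 = 81.5.
ΔQ = 627.2727 − 50 = 577.2727; wedge = 81.5 − 18 = 63.5.
Welfare loss = ½ × 577.2727 × 63.5 = $18328.41 million.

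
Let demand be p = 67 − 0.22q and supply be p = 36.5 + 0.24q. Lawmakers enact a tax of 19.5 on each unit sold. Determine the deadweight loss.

Competitive equilibrium: 67 − 0.22q = 36.5 + 0.24q → q* = 66.3043, p* = 52.413.
With the tax, the buyer price exceeds the seller price by 19.5: (67 − 0.22q) − (36.5 + 0.24q) = 19.5 → q' = 23.913.
Δq = 66.3043 − 23.913 = 42.3913; the wedge equals the tax, 19.5.
The triangle = ½ × 42.3913 × 19.5 = 413.32.

413.32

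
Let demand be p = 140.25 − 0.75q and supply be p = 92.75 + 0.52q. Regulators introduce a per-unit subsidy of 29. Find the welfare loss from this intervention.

331.10

Competitive equilibrium: 140.25 − 0.75q = 92.75 + 0.52q → q* = 37.4016, p* = 112.1988.
The subsidy lowers effective supply by 29: p = 63.75 + 0.52q.
New quantity: 140.25 − 0.75q = 63.75 + 0.52q → q' = 60.2362.
Overproduction Δq = 60.2362 − 37.4016 = 22.8346; wedge = subsidy = 29.
Deadweight loss = ½ × 22.8346 × 29 = 331.10.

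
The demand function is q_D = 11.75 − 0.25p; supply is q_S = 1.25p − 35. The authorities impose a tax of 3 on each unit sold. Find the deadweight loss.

In inverse form: demand p = 47 − 4q, supply p = 28 + 0.8q.
Competitive equilibrium: 47 − 4q = 28 + 0.8q → q* = 3.9583, p* = 31.1667.
With the tax, the buyer price exceeds the seller price by 3: (47 − 4q) − (28 + 0.8q) = 3 → q' = 3.3333.
Δq = 3.9583 − 3.3333 = 0.625; the wedge equals the tax, 3.
Welfare loss = ½ × 0.625 × 3 = 0.94.

0.94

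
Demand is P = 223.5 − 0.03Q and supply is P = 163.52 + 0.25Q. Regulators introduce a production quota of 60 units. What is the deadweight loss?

3329.49

Competitive equilibrium: 223.5 − 0.03Q = 163.52 + 0.25Q → Q* = 214.2143, P* = 217.0736.
At Q = 60: demand price = 223.5 − 0.03·60 = 221.7; supply price = 163.52 + 0.25·60 = 178.52.
ΔQ = 214.2143 − 60 = 154.2143; wedge = 221.7 − 178.52 = 43.18.
The triangle = ½ × 154.2143 × 43.18 = 3329.49.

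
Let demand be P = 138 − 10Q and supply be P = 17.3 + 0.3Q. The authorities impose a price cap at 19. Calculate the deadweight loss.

188.61

Competitive equilibrium: 138 − 10Q = 17.3 + 0.3Q → Q* = 11.7184, P* = 20.8155.
At the ceiling P = 19, quantity supplied = (19 − 17.3)/0.3 = 5.6667.
Willingness to pay at Q' = 5.6667: 138 − 10·5.6667 = 81.333.
ΔQ = 11.7184 − 5.6667 = 6.0517; wedge = 81.333 − 19 = 62.333.
The triangle = ½ × 6.0517 × 62.333 = 188.61.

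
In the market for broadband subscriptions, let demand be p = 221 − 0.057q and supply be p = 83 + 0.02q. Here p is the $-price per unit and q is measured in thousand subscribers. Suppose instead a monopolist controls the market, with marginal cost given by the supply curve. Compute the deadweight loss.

Competitive equilibrium: 221 − 0.057q = 83 + 0.02q → q* = 1792.2078, p* = 118.8442.
Marginal revenue: MR = 221 − 0.114q. Set MR = MC: 221 − 0.114q = 83 + 0.02q → q_m = 1029.8507.
Price p_m = 221 − 0.057·1029.8507 = 162.2985; MC(q_m) = 83 + 0.02·1029.8507 = 103.597.
Competitive q* = 1792.2078, so Δq = 762.3571; wedge = 162.2985 − 103.597 = 58.7015.
Deadweight loss = ½ × 762.3571 × 58.7015 = $22375.75 thousand.

$22375.75 thousand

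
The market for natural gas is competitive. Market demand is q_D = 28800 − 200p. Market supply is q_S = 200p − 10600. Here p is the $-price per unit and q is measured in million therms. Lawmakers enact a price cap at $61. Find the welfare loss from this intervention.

$281250 million

In inverse form: demand p = 144 − 0.005q, supply p = 53 + 0.005q.
Competitive equilibrium: 144 − 0.005q = 53 + 0.005q → q* = 9100, p* = 98.5.
At the ceiling p = 61, quantity supplied = (61 − 53)/0.005 = 1600.
Willingness to pay at q' = 1600: 144 − 0.005·1600 = 136.
Δq = 9100 − 1600 = 7500; wedge = 136 − 61 = 75.
Deadweight loss = ½ × 7500 × 75 = $281250 million.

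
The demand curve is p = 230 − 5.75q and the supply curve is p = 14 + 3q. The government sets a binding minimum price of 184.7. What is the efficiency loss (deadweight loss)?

1235.90

Competitive equilibrium: 230 − 5.75q = 14 + 3q → q* = 24.68571, p* = 88.05714.
At the floor p = 184.7, quantity demanded = (230 − 184.7)/5.75 = 7.87826.
Sellers' marginal cost at q' = 7.87826: 14 + 3·7.87826 = 37.63478.
Δq = 24.68571 − 7.87826 = 16.80745; wedge = 184.7 − 37.63478 = 147.06522.
DWL = ½ × 16.80745 × 147.06522 = 1235.90.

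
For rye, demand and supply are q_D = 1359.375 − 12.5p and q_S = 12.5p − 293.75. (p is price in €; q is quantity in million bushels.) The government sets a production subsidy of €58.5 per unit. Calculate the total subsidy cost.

€52558.59 million

In inverse form: demand p = 108.75 − 0.08q, supply p = 23.5 + 0.08q.
Competitive equilibrium: 108.75 − 0.08q = 23.5 + 0.08q → q* = 532.8125, p* = 66.125.
The subsidy lowers effective supply by 58.5: p = 0.08q − 35.
New quantity: 108.75 − 0.08q = 0.08q − 35 → q' = 898.4375.
Total subsidy cost = 58.5 × 898.4375 = €52558.59 million.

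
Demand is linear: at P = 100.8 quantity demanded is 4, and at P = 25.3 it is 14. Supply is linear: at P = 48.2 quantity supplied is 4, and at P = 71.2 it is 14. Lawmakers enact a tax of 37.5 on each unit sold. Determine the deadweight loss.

Demand slope = (25.3 − 100.8)/(14 − 4) = −7.55, so P = 131 − 7.55Q.
Supply slope = (71.2 − 48.2)/(14 − 4) = 2.3, so P = 39 + 2.3Q.
Competitive equilibrium: 131 − 7.55Q = 39 + 2.3Q → Q* = 9.3401, P* = 60.4822.
With the tax, the buyer price exceeds the seller price by 37.5: (131 − 7.55Q) − (39 + 2.3Q) = 37.5 → Q' = 5.533.
ΔQ = 9.3401 − 5.533 = 3.8071; the wedge equals the tax, 37.5.
The triangle = ½ × 3.8071 × 37.5 = 71.38.

71.38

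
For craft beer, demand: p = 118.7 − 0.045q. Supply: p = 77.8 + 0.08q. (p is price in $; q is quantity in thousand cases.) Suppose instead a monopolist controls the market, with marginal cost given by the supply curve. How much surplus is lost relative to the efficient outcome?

$468.85 thousand

Competitive equilibrium: 118.7 − 0.045q = 77.8 + 0.08q → q* = 327.2, p* = 103.976.
Marginal revenue: MR = 118.7 − 0.09q. Set MR = MC: 118.7 − 0.09q = 77.8 + 0.08q → q_m = 240.5882.
Price p_m = 118.7 − 0.045·240.5882 = 107.8735; MC(q_m) = 77.8 + 0.08·240.5882 = 97.0471.
Competitive q* = 327.2, so Δq = 86.6118; wedge = 107.8735 − 97.0471 = 10.8264.
DWL = ½ × 86.6118 × 10.8264 = $468.85 thousand.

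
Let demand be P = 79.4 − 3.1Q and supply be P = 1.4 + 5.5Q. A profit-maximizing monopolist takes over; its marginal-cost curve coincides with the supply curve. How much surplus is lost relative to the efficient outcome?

Competitive equilibrium: 79.4 − 3.1Q = 1.4 + 5.5Q → Q* = 9.0698, P* = 51.2837.
Marginal revenue: MR = 79.4 − 6.2Q. Set MR = MC: 79.4 − 6.2Q = 1.4 + 5.5Q → Q_m = 6.6667.
Price P_m = 79.4 − 3.1·6.6667 = 58.7332; MC(Q_m) = 1.4 + 5.5·6.6667 = 38.0669.
Competitive Q* = 9.0698, so ΔQ = 2.4031; wedge = 58.7332 − 38.0669 = 20.6663.
The triangle = ½ × 2.4031 × 20.6663 = 24.83.

24.83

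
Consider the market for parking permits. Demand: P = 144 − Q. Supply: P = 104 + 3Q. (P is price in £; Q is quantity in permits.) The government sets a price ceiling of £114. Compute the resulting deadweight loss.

Competitive equilibrium: 144 − Q = 104 + 3Q → Q* = 10, P* = 134.
At the ceiling P = 114, quantity supplied = (114 − 104)/3 = 3.3333.
Willingness to pay at Q' = 3.3333: 144 − 1·3.3333 = 140.6667.
ΔQ = 10 − 3.3333 = 6.6667; wedge = 140.6667 − 114 = 26.6667.
Deadweight loss = ½ × 6.6667 × 26.6667 = £88.89.

£88.89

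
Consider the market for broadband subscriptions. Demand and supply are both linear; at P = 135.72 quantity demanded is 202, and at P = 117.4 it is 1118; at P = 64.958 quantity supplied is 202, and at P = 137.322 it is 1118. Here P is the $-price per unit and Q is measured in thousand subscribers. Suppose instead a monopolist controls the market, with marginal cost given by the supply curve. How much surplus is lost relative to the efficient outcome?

$1175.14 thousand

Demand slope = (117.4 − 135.72)/(1118 − 202) = −0.02, so P = 139.76 − 0.02Q.
Supply slope = (137.322 − 64.958)/(1118 − 202) = 0.079, so P = 49 + 0.079Q.
Competitive equilibrium: 139.76 − 0.02Q = 49 + 0.079Q → Q* = 916.7677, P* = 121.4246.
Marginal revenue: MR = 139.76 − 0.04Q. Set MR = MC: 139.76 − 0.04Q = 49 + 0.079Q → Q_m = 762.6891.
Price P_m = 139.76 − 0.02·762.6891 = 124.5062; MC(Q_m) = 49 + 0.079·762.6891 = 109.2524.
Competitive Q* = 916.7677, so ΔQ = 154.0786; wedge = 124.5062 − 109.2524 = 15.2538.
Welfare loss = ½ × 154.0786 × 15.2538 = $1175.14 thousand.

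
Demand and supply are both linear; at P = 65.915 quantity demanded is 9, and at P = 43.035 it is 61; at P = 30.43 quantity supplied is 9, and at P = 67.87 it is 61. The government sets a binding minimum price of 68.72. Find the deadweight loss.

Demand slope = (43.035 − 65.915)/(61 − 9) = −0.44, so P = 69.875 − 0.44Q.
Supply slope = (67.87 − 30.43)/(61 − 9) = 0.72, so P = 23.95 + 0.72Q.
Competitive equilibrium: 69.875 − 0.44Q = 23.95 + 0.72Q → Q* = 39.5905, P* = 52.4552.
At the floor P = 68.72, quantity demanded = (69.875 − 68.72)/0.44 = 2.625.
Sellers' marginal cost at Q' = 2.625: 23.95 + 0.72·2.625 = 25.84.
ΔQ = 39.5905 − 2.625 = 36.9655; wedge = 68.72 − 25.84 = 42.88.
Welfare loss = ½ × 36.9655 × 42.88 = 792.54.

792.54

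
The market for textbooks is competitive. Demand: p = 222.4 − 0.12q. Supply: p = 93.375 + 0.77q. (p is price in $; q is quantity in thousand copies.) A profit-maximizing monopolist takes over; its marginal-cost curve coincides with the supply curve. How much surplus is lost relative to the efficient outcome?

$132.02 thousand

Competitive equilibrium: 222.4 − 0.12q = 93.375 + 0.77q → q* = 144.9719, p* = 205.0034.
Marginal revenue: MR = 222.4 − 0.24q. Set MR = MC: 222.4 − 0.24q = 93.375 + 0.77q → q_m = 127.7475.
Price p_m = 222.4 − 0.12·127.7475 = 207.0703; MC(q_m) = 93.375 + 0.77·127.7475 = 191.7406.
Competitive q* = 144.9719, so Δq = 17.2244; wedge = 207.0703 − 191.7406 = 15.3297.
DWL = ½ × 17.2244 × 15.3297 = $132.02 thousand.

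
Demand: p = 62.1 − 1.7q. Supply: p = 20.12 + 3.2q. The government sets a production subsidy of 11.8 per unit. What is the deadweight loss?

14.21

Competitive equilibrium: 62.1 − 1.7q = 20.12 + 3.2q → q* = 8.5673, p* = 47.5355.
The subsidy lowers effective supply by 11.8: p = 8.32 + 3.2q.
New quantity: 62.1 − 1.7q = 8.32 + 3.2q → q' = 10.9755.
Overproduction Δq = 10.9755 − 8.5673 = 2.4082; wedge = subsidy = 11.8.
Welfare loss = ½ × 2.4082 × 11.8 = 14.21.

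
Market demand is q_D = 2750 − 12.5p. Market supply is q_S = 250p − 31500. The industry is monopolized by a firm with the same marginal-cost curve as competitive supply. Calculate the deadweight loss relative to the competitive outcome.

12515.23

In inverse form: demand p = 220 − 0.08q, supply p = 126 + 0.004q.
Competitive equilibrium: 220 − 0.08q = 126 + 0.004q → q* = 1119.04762, p* = 130.47619.
Marginal revenue: MR = 220 − 0.16q. Set MR = MC: 220 − 0.16q = 126 + 0.004q → q_m = 573.17073.
Price p_m = 220 − 0.08·573.17073 = 174.14634; MC(q_m) = 126 + 0.004·573.17073 = 128.29268.
Competitive q* = 1119.04762, so Δq = 545.87689; wedge = 174.14634 − 128.29268 = 45.85366.
Welfare loss = ½ × 545.87689 × 45.85366 = 12515.23.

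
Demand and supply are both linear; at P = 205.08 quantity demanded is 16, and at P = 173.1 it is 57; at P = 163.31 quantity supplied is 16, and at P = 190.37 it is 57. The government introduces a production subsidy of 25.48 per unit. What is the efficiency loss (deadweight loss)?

225.43

Demand slope = (173.1 − 205.08)/(57 − 16) = −0.78, so P = 217.56 − 0.78Q.
Supply slope = (190.37 − 163.31)/(57 − 16) = 0.66, so P = 152.75 + 0.66Q.
Competitive equilibrium: 217.56 − 0.78Q = 152.75 + 0.66Q → Q* = 45.0069, P* = 182.4546.
The subsidy lowers effective supply by 25.48: P = 127.27 + 0.66Q.
New quantity: 217.56 − 0.78Q = 127.27 + 0.66Q → Q' = 62.7014.
Overproduction ΔQ = 62.7014 − 45.0069 = 17.6945; wedge = subsidy = 25.48.
Welfare loss = ½ × 17.6945 × 25.48 = 225.43.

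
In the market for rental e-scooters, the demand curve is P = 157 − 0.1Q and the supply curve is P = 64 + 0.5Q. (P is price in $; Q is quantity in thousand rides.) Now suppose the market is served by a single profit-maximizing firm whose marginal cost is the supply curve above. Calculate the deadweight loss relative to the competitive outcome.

$147.09 thousand

Competitive equilibrium: 157 − 0.1Q = 64 + 0.5Q → Q* = 155, P* = 141.5.
Marginal revenue: MR = 157 − 0.2Q. Set MR = MC: 157 − 0.2Q = 64 + 0.5Q → Q_m = 132.8571.
Price P_m = 157 − 0.1·132.8571 = 143.7143; MC(Q_m) = 64 + 0.5·132.8571 = 130.4286.
Competitive Q* = 155, so ΔQ = 22.1429; wedge = 143.7143 − 130.4286 = 13.2857.
DWL = ½ × 22.1429 × 13.2857 = $147.09 thousand.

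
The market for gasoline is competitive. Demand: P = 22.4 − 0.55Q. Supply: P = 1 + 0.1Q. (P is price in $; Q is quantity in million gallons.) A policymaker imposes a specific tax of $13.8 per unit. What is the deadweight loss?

Competitive equilibrium: 22.4 − 0.55Q = 1 + 0.1Q → Q* = 32.9231, P* = 4.2923.
With the tax, the buyer price exceeds the seller price by 13.8: (22.4 − 0.55Q) − (1 + 0.1Q) = 13.8 → Q' = 11.6923.
ΔQ = 32.9231 − 11.6923 = 21.2308; the wedge equals the tax, 13.8.
Welfare loss = ½ × 21.2308 × 13.8 = $146.49 million.

$146.49 million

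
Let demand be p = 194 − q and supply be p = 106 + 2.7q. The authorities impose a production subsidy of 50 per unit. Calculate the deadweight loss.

Competitive equilibrium: 194 − q = 106 + 2.7q → q* = 23.7838, p* = 170.2162.
The subsidy lowers effective supply by 50: p = 56 + 2.7q.
New quantity: 194 − q = 56 + 2.7q → q' = 37.2973.
Overproduction Δq = 37.2973 − 23.7838 = 13.5135; wedge = subsidy = 50.
Welfare loss = ½ × 13.5135 × 50 = 337.84.

337.84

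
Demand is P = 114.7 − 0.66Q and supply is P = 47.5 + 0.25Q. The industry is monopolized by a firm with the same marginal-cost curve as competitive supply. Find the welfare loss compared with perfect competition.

Competitive equilibrium: 114.7 − 0.66Q = 47.5 + 0.25Q → Q* = 73.8462, P* = 65.9615.
Marginal revenue: MR = 114.7 − 1.32Q. Set MR = MC: 114.7 − 1.32Q = 47.5 + 0.25Q → Q_m = 42.8025.
Price P_m = 114.7 − 0.66·42.8025 = 86.4504; MC(Q_m) = 47.5 + 0.25·42.8025 = 58.2006.
Competitive Q* = 73.8462, so ΔQ = 31.0437; wedge = 86.4504 − 58.2006 = 28.2498.
Welfare loss = ½ × 31.0437 × 28.2498 = 438.49.

438.49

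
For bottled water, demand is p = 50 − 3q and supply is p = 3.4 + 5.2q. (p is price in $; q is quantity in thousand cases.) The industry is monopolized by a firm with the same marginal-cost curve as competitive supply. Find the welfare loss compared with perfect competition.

Competitive equilibrium: 50 − 3q = 3.4 + 5.2q → q* = 5.6829, p* = 32.9512.
Marginal revenue: MR = 50 − 6q. Set MR = MC: 50 − 6q = 3.4 + 5.2q → q_m = 4.1607.
Price p_m = 50 − 3·4.1607 = 37.5179; MC(q_m) = 3.4 + 5.2·4.1607 = 25.0356.
Competitive q* = 5.6829, so Δq = 1.5222; wedge = 37.5179 − 25.0356 = 12.4823.
DWL = ½ × 1.5222 × 12.4823 = $9.50 thousand.

$9.50 thousand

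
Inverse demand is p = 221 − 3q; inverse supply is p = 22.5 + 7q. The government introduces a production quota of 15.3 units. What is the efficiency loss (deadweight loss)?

Competitive equilibrium: 221 − 3q = 22.5 + 7q → q* = 19.85, p* = 161.45.
At q = 15.3: demand price = 221 − 3·15.3 = 175.1; supply price = 22.5 + 7·15.3 = 129.6.
Δq = 19.85 − 15.3 = 4.55; wedge = 175.1 − 129.6 = 45.5.
DWL = ½ × 4.55 × 45.5 = 103.51.

103.51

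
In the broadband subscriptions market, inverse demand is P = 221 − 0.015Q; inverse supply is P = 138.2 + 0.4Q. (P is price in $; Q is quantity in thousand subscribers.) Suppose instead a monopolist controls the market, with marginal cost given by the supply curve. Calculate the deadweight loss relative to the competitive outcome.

Competitive equilibrium: 221 − 0.015Q = 138.2 + 0.4Q → Q* = 199.5181, P* = 218.0072.
Marginal revenue: MR = 221 − 0.03Q. Set MR = MC: 221 − 0.03Q = 138.2 + 0.4Q → Q_m = 192.5581.
Price P_m = 221 − 0.015·192.5581 = 218.1116; MC(Q_m) = 138.2 + 0.4·192.5581 = 215.2232.
Competitive Q* = 199.5181, so ΔQ = 6.96; wedge = 218.1116 − 215.2232 = 2.8884.
Welfare loss = ½ × 6.96 × 2.8884 = $10.05 thousand.

$10.05 thousand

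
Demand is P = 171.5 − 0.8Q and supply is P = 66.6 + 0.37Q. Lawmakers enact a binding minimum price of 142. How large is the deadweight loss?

Competitive equilibrium: 171.5 − 0.8Q = 66.6 + 0.37Q → Q* = 89.6581, P* = 99.7735.
At the floor P = 142, quantity demanded = (171.5 − 142)/0.8 = 36.875.
Sellers' marginal cost at Q' = 36.875: 66.6 + 0.37·36.875 = 80.2438.
ΔQ = 89.6581 − 36.875 = 52.7831; wedge = 142 − 80.2438 = 61.7562.
DWL = ½ × 52.7831 × 61.7562 = 1629.84.

1629.84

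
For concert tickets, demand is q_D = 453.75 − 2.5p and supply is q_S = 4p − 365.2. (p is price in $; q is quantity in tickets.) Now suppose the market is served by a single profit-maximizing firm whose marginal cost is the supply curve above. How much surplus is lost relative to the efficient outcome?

In inverse form: demand p = 181.5 − 0.4q, supply p = 91.3 + 0.25q.
Competitive equilibrium: 181.5 − 0.4q = 91.3 + 0.25q → q* = 138.7692, p* = 125.9923.
Marginal revenue: MR = 181.5 − 0.8q. Set MR = MC: 181.5 − 0.8q = 91.3 + 0.25q → q_m = 85.9048.
Price p_m = 181.5 − 0.4·85.9048 = 147.1381; MC(q_m) = 91.3 + 0.25·85.9048 = 112.7762.
Competitive q* = 138.7692, so Δq = 52.8644; wedge = 147.1381 − 112.7762 = 34.3619.
DWL = ½ × 52.8644 × 34.3619 = $908.26.

$908.26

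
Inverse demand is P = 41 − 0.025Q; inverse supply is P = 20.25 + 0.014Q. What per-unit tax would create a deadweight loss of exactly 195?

Competitive equilibrium: 41 − 0.025Q = 20.25 + 0.014Q → Q* = 532.0513, P* = 27.6987.
A tax t gives ΔQ = t/0.039 and wedge t, so DWL = t²/0.078.
t²/0.078 = 195 → t² = 15.21 → t = 3.9.

3.9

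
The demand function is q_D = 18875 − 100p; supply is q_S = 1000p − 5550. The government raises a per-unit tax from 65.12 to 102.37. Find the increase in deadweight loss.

In inverse form: demand p = 188.75 − 0.01q, supply p = 5.55 + 0.001q.
Competitive equilibrium: 188.75 − 0.01q = 5.55 + 0.001q → q* = 16654.5455, p* = 22.2045.
For a per-unit tax t: Δq = t/0.011, so DWL = ½·t·(t/0.011) = t²/0.022.
At t = 65.12: DWL = 192755.2. At t = 102.37: DWL = 476346.223.
Increase = 476346.223 − 192755.2 = 283591.02.

283591.02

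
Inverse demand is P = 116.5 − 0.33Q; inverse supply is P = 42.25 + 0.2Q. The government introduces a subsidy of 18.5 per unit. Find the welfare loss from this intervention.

322.88

Competitive equilibrium: 116.5 − 0.33Q = 42.25 + 0.2Q → Q* = 140.0943, P* = 70.2689.
The subsidy lowers effective supply by 18.5: P = 23.75 + 0.2Q.
New quantity: 116.5 − 0.33Q = 23.75 + 0.2Q → Q' = 175.
Overproduction ΔQ = 175 − 140.0943 = 34.9057; wedge = subsidy = 18.5.
DWL = ½ × 34.9057 × 18.5 = 322.88.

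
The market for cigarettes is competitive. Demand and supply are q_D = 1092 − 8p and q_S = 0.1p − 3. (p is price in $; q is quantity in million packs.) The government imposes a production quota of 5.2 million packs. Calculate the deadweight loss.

In inverse form: demand p = 136.5 − 0.125q, supply p = 30 + 10q.
Competitive equilibrium: 136.5 − 0.125q = 30 + 10q → q* = 10.5185, p* = 135.1852.
At q = 5.2: demand price = 136.5 − 0.125·5.2 = 135.85; supply price = 30 + 10·5.2 = 82.
Δq = 10.5185 − 5.2 = 5.3185; wedge = 135.85 − 82 = 53.85.
Welfare loss = ½ × 5.3185 × 53.85 = $143.20 million.

$143.20 million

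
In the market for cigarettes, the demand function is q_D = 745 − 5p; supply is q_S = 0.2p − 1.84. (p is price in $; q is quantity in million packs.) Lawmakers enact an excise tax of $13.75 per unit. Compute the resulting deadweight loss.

In inverse form: demand p = 149 − 0.2q, supply p = 9.2 + 5q.
Competitive equilibrium: 149 − 0.2q = 9.2 + 5q → q* = 26.8846, p* = 143.6231.
With the tax, the buyer price exceeds the seller price by 13.75: (149 − 0.2q) − (9.2 + 5q) = 13.75 → q' = 24.2404.
Δq = 26.8846 − 24.2404 = 2.6442; the wedge equals the tax, 13.75.
Deadweight loss = ½ × 2.6442 × 13.75 = $18.18 million.

$18.18 million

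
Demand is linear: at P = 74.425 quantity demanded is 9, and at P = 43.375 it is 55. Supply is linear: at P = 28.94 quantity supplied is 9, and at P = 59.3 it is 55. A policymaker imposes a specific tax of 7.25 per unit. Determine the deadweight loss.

Demand slope = (43.375 − 74.425)/(55 − 9) = −0.675, so P = 80.5 − 0.675Q.
Supply slope = (59.3 − 28.94)/(55 − 9) = 0.66, so P = 23 + 0.66Q.
Competitive equilibrium: 80.5 − 0.675Q = 23 + 0.66Q → Q* = 43.0712, P* = 51.427.
With the tax, the buyer price exceeds the seller price by 7.25: (80.5 − 0.675Q) − (23 + 0.66Q) = 7.25 → Q' = 37.6404.
ΔQ = 43.0712 − 37.6404 = 5.4308; the wedge equals the tax, 7.25.
The triangle = ½ × 5.4308 × 7.25 = 19.69.

19.69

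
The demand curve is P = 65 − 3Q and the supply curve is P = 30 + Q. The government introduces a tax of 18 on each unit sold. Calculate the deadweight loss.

Competitive equilibrium: 65 − 3Q = 30 + Q → Q* = 8.75, P* = 38.75.
With the tax, the buyer price exceeds the seller price by 18: (65 − 3Q) − (30 + Q) = 18 → Q' = 4.25.
ΔQ = 8.75 − 4.25 = 4.5; the wedge equals the tax, 18.
Deadweight loss = ½ × 4.5 × 18 = 40.50.

40.50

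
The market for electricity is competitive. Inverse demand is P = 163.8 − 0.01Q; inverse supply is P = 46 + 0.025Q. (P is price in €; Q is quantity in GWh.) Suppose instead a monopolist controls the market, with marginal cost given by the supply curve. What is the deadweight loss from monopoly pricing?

€9789.66

Competitive equilibrium: 163.8 − 0.01Q = 46 + 0.025Q → Q* = 3365.71429, P* = 130.14286.
Marginal revenue: MR = 163.8 − 0.02Q. Set MR = MC: 163.8 − 0.02Q = 46 + 0.025Q → Q_m = 2617.77778.
Price P_m = 163.8 − 0.01·2617.77778 = 137.62222; MC(Q_m) = 46 + 0.025·2617.77778 = 111.44444.
Competitive Q* = 3365.71429, so ΔQ = 747.93651; wedge = 137.62222 − 111.44444 = 26.17778.
DWL = ½ × 747.93651 × 26.17778 = €9789.66.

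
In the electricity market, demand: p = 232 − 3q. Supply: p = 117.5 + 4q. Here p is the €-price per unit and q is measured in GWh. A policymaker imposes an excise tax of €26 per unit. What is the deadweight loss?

€48.29

Competitive equilibrium: 232 − 3q = 117.5 + 4q → q* = 16.35714, p* = 182.92857.
With the tax, the buyer price exceeds the seller price by 26: (232 − 3q) − (117.5 + 4q) = 26 → q' = 12.64286.
Δq = 16.35714 − 12.64286 = 3.71428; the wedge equals the tax, 26.
The triangle = ½ × 3.71428 × 26 = €48.29.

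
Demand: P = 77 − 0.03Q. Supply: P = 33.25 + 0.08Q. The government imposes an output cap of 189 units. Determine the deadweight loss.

2396.19

Competitive equilibrium: 77 − 0.03Q = 33.25 + 0.08Q → Q* = 397.7273, P* = 65.0682.
At Q = 189: demand price = 77 − 0.03·189 = 71.33; supply price = 33.25 + 0.08·189 = 48.37.
ΔQ = 397.7273 − 189 = 208.7273; wedge = 71.33 − 48.37 = 22.96.
Deadweight loss = ½ × 208.7273 × 22.96 = 2396.19.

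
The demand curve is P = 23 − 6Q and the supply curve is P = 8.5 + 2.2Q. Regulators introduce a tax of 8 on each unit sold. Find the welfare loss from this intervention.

Competitive equilibrium: 23 − 6Q = 8.5 + 2.2Q → Q* = 1.7683, P* = 12.3902.
With the tax, the buyer price exceeds the seller price by 8: (23 − 6Q) − (8.5 + 2.2Q) = 8 → Q' = 0.7927.
ΔQ = 1.7683 − 0.7927 = 0.9756; the wedge equals the tax, 8.
Deadweight loss = ½ × 0.9756 × 8 = 3.90.

3.90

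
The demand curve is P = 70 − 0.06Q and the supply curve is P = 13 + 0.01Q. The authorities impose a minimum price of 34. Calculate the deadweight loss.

1607.14

Competitive equilibrium: 70 − 0.06Q = 13 + 0.01Q → Q* = 814.2857, P* = 21.1429.
At the floor P = 34, quantity demanded = (70 − 34)/0.06 = 600.
Sellers' marginal cost at Q' = 600: 13 + 0.01·600 = 19.
ΔQ = 814.2857 − 600 = 214.2857; wedge = 34 − 19 = 15.
Welfare loss = ½ × 214.2857 × 15 = 1607.14.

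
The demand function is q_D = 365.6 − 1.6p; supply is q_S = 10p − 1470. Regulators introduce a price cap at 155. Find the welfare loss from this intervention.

In inverse form: demand p = 228.5 − 0.625q, supply p = 147 + 0.1q.
Competitive equilibrium: 228.5 − 0.625q = 147 + 0.1q → q* = 112.4138, p* = 158.2414.
At the ceiling p = 155, quantity supplied = (155 − 147)/0.1 = 80.
Willingness to pay at q' = 80: 228.5 − 0.625·80 = 178.5.
Δq = 112.4138 − 80 = 32.4138; wedge = 178.5 − 155 = 23.5.
DWL = ½ × 32.4138 × 23.5 = 380.86.

380.86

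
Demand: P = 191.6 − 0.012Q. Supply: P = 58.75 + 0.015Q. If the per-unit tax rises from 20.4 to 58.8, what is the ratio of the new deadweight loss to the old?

Competitive equilibrium: 191.6 − 0.012Q = 58.75 + 0.015Q → Q* = 4920.3704, P* = 132.5556.
For a per-unit tax t: ΔQ = t/0.027, so DWL = ½·t·(t/0.027) = t²/0.054.
At t = 20.4: DWL = 7706.667. At t = 58.8: DWL = 64026.667.
Ratio = (58.8/20.4)² = 8.308.

8.308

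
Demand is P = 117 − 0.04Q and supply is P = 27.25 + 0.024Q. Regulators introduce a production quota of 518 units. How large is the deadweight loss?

25026.04

Competitive equilibrium: 117 − 0.04Q = 27.25 + 0.024Q → Q* = 1402.34375, P* = 60.90625.
At Q = 518: demand price = 117 − 0.04·518 = 96.28; supply price = 27.25 + 0.024·518 = 39.682.
ΔQ = 1402.34375 − 518 = 884.34375; wedge = 96.28 − 39.682 = 56.598.
The triangle = ½ × 884.34375 × 56.598 = 25026.04.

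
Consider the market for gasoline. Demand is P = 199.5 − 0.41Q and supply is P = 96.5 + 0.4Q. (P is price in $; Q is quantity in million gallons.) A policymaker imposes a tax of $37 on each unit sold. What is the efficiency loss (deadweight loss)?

Competitive equilibrium: 199.5 − 0.41Q = 96.5 + 0.4Q → Q* = 127.1605, P* = 147.3642.
With the tax, the buyer price exceeds the seller price by 37: (199.5 − 0.41Q) − (96.5 + 0.4Q) = 37 → Q' = 81.4815.
ΔQ = 127.1605 − 81.4815 = 45.679; the wedge equals the tax, 37.
Deadweight loss = ½ × 45.679 × 37 = $845.06 million.

$845.06 million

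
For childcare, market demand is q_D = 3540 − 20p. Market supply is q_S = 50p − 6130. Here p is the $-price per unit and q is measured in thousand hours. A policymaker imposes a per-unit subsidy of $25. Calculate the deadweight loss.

$4464.29 thousand

In inverse form: demand p = 177 − 0.05q, supply p = 122.6 + 0.02q.
Competitive equilibrium: 177 − 0.05q = 122.6 + 0.02q → q* = 777.1429, p* = 138.1429.
The subsidy lowers effective supply by 25: p = 97.6 + 0.02q.
New quantity: 177 − 0.05q = 97.6 + 0.02q → q' = 1134.2857.
Overproduction Δq = 1134.2857 − 777.1429 = 357.1428; wedge = subsidy = 25.
Welfare loss = ½ × 357.1428 × 25 = $4464.29 thousand.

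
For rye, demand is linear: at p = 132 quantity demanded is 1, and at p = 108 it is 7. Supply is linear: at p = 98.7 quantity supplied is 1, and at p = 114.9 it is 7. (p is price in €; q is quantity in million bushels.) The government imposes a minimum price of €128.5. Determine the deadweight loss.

€56.18 million

Demand slope = (108 − 132)/(7 − 1) = −4, so p = 136 − 4q.
Supply slope = (114.9 − 98.7)/(7 − 1) = 2.7, so p = 96 + 2.7q.
Competitive equilibrium: 136 − 4q = 96 + 2.7q → q* = 5.9701, p* = 112.1194.
At the floor p = 128.5, quantity demanded = (136 − 128.5)/4 = 1.875.
Sellers' marginal cost at q' = 1.875: 96 + 2.7·1.875 = 101.0625.
Δq = 5.9701 − 1.875 = 4.0951; wedge = 128.5 − 101.0625 = 27.4375.
The triangle = ½ × 4.0951 × 27.4375 = €56.18 million.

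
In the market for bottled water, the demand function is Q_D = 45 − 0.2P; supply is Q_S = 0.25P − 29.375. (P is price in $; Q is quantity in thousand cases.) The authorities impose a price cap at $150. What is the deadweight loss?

$65.65 thousand

In inverse form: demand P = 225 − 5Q, supply P = 117.5 + 4Q.
Competitive equilibrium: 225 − 5Q = 117.5 + 4Q → Q* = 11.9444, P* = 165.2778.
At the ceiling P = 150, quantity supplied = (150 − 117.5)/4 = 8.125.
Willingness to pay at Q' = 8.125: 225 − 5·8.125 = 184.375.
ΔQ = 11.9444 − 8.125 = 3.8194; wedge = 184.375 − 150 = 34.375.
Deadweight loss = ½ × 3.8194 × 34.375 = $65.65 thousand.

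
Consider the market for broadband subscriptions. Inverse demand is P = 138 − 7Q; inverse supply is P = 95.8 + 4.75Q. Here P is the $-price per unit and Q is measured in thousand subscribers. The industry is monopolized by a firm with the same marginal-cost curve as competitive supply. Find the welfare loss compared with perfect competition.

Competitive equilibrium: 138 − 7Q = 95.8 + 4.75Q → Q* = 3.5915, P* = 112.8596.
Marginal revenue: MR = 138 − 14Q. Set MR = MC: 138 − 14Q = 95.8 + 4.75Q → Q_m = 2.2507.
Price P_m = 138 − 7·2.2507 = 122.2451; MC(Q_m) = 95.8 + 4.75·2.2507 = 106.4908.
Competitive Q* = 3.5915, so ΔQ = 1.3408; wedge = 122.2451 − 106.4908 = 15.7543.
Welfare loss = ½ × 1.3408 × 15.7543 = $10.56 thousand.

$10.56 thousand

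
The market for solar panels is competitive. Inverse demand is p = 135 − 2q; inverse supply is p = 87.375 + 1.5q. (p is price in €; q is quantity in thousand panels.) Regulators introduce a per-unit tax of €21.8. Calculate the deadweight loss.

Competitive equilibrium: 135 − 2q = 87.375 + 1.5q → q* = 13.6071, p* = 107.7857.
With the tax, the buyer price exceeds the seller price by 21.8: (135 − 2q) − (87.375 + 1.5q) = 21.8 → q' = 7.3786.
Δq = 13.6071 − 7.3786 = 6.2285; the wedge equals the tax, 21.8.
Deadweight loss = ½ × 6.2285 × 21.8 = €67.89 thousand.

€67.89 thousand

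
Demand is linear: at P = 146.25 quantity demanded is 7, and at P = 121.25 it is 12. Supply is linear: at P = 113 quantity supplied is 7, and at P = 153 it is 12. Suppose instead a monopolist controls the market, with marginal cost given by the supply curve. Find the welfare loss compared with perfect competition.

45.82

Demand slope = (121.25 − 146.25)/(12 − 7) = −5, so P = 181.25 − 5Q.
Supply slope = (153 − 113)/(12 − 7) = 8, so P = 57 + 8Q.
Competitive equilibrium: 181.25 − 5Q = 57 + 8Q → Q* = 9.5577, P* = 133.4615.
Marginal revenue: MR = 181.25 − 10Q. Set MR = MC: 181.25 − 10Q = 57 + 8Q → Q_m = 6.9028.
Price P_m = 181.25 − 5·6.9028 = 146.736; MC(Q_m) = 57 + 8·6.9028 = 112.2224.
Competitive Q* = 9.5577, so ΔQ = 2.6549; wedge = 146.736 − 112.2224 = 34.5136.
Deadweight loss = ½ × 2.6549 × 34.5136 = 45.82.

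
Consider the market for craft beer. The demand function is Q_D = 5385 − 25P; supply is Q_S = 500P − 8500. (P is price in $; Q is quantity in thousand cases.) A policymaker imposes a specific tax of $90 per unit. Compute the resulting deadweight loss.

In inverse form: demand P = 215.4 − 0.04Q, supply P = 17 + 0.002Q.
Competitive equilibrium: 215.4 − 0.04Q = 17 + 0.002Q → Q* = 4723.8095, P* = 26.4476.
With the tax, the buyer price exceeds the seller price by 90: (215.4 − 0.04Q) − (17 + 0.002Q) = 90 → Q' = 2580.9524.
ΔQ = 4723.8095 − 2580.9524 = 2142.8571; the wedge equals the tax, 90.
DWL = ½ × 2142.8571 × 90 = $96428.57 thousand.

$96428.57 thousand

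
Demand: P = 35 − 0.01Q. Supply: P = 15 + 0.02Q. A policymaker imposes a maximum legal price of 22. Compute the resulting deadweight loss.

Competitive equilibrium: 35 − 0.01Q = 15 + 0.02Q → Q* = 666.6667, P* = 28.3333.
At the ceiling P = 22, quantity supplied = (22 − 15)/0.02 = 350.
Willingness to pay at Q' = 350: 35 − 0.01·350 = 31.5.
ΔQ = 666.6667 − 350 = 316.6667; wedge = 31.5 − 22 = 9.5.
Deadweight loss = ½ × 316.6667 × 9.5 = 1504.17.

1504.17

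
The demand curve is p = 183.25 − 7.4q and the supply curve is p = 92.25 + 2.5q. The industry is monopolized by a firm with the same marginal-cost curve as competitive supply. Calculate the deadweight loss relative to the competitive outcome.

Competitive equilibrium: 183.25 − 7.4q = 92.25 + 2.5q → q* = 9.1919, p* = 115.2298.
Marginal revenue: MR = 183.25 − 14.8q. Set MR = MC: 183.25 − 14.8q = 92.25 + 2.5q → q_m = 5.2601.
Price p_m = 183.25 − 7.4·5.2601 = 144.3253; MC(q_m) = 92.25 + 2.5·5.2601 = 105.4003.
Competitive q* = 9.1919, so Δq = 3.9318; wedge = 144.3253 − 105.4003 = 38.925.
Deadweight loss = ½ × 3.9318 × 38.925 = 76.52.

76.52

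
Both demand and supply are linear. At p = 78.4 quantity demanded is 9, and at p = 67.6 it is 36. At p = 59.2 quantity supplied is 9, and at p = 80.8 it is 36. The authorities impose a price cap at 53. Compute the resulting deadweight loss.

Demand slope = (67.6 − 78.4)/(36 − 9) = −0.4, so p = 82 − 0.4q.
Supply slope = (80.8 − 59.2)/(36 − 9) = 0.8, so p = 52 + 0.8q.
Competitive equilibrium: 82 − 0.4q = 52 + 0.8q → q* = 25, p* = 72.
At the ceiling p = 53, quantity supplied = (53 − 52)/0.8 = 1.25.
Willingness to pay at q' = 1.25: 82 − 0.4·1.25 = 81.5.
Δq = 25 − 1.25 = 23.75; wedge = 81.5 − 53 = 28.5.
Welfare loss = ½ × 23.75 × 28.5 = 338.44.

338.44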